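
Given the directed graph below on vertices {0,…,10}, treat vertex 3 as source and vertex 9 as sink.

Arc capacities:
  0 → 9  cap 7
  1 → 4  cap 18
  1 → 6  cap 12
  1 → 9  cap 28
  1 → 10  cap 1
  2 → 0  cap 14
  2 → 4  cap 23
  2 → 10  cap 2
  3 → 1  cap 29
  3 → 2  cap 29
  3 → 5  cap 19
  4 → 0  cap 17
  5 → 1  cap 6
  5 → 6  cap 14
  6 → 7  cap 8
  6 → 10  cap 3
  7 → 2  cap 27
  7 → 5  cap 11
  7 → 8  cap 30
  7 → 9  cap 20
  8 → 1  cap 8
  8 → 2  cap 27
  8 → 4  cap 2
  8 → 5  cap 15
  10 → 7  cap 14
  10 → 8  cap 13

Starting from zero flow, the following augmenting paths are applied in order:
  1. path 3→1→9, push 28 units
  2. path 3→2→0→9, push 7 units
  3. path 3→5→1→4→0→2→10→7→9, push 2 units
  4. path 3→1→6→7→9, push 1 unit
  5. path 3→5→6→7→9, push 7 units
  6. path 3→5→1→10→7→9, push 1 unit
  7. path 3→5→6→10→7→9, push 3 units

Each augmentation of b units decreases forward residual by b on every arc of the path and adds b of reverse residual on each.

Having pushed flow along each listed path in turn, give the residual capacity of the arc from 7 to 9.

after path 1 (3→1→9, push 28): res(7,9)=20
after path 2 (3→2→0→9, push 7): res(7,9)=20
after path 3 (3→5→1→4→0→2→10→7→9, push 2): res(7,9)=18
after path 4 (3→1→6→7→9, push 1): res(7,9)=17
after path 5 (3→5→6→7→9, push 7): res(7,9)=10
after path 6 (3→5→1→10→7→9, push 1): res(7,9)=9
after path 7 (3→5→6→10→7→9, push 3): res(7,9)=6

Residual capacity of (7,9): 6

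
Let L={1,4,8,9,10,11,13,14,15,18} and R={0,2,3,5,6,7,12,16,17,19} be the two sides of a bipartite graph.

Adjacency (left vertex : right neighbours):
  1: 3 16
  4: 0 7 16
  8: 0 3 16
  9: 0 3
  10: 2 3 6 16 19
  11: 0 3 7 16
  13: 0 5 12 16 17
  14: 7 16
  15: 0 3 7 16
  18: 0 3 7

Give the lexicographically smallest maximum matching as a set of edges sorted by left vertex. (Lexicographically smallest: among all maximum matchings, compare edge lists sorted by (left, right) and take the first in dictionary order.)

Lex-smallest maximum matching: {(1,3), (4,0), (8,16), (10,2), (11,7), (13,5)}

|M| = 6 (so the lex-smallest maximum matching has 6 edges)
process left vertices in ascending order; for each, take the smallest-labelled available neighbour that still permits 6 edges overall, or leave it unmatched if none does
lex-smallest matching: {1-3, 4-0, 8-16, 10-2, 11-7, 13-5}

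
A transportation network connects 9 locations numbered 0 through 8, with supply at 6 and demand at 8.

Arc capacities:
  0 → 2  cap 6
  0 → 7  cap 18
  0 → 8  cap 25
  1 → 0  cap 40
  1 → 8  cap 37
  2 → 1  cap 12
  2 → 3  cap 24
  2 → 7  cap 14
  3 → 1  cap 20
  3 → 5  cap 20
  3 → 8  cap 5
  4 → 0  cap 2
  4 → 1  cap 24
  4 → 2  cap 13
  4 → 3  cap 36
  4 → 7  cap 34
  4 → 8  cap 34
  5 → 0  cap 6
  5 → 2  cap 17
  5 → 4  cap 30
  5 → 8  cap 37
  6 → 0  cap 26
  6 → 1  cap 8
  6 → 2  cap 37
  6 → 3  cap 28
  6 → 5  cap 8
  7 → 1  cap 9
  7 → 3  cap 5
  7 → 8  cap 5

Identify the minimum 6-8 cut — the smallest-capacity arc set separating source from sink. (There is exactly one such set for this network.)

augment #1: 6→0→8 push 25
augment #2: 6→1→8 push 8
augment #3: 6→3→8 push 5
augment #4: 6→5→8 push 8
augment #5: 6→0→7→8 push 1
augment #6: 6→2→1→8 push 12
augment #7: 6→2→7→8 push 4
augment #8: 6→3→1→8 push 17
augment #9: 6→3→5→8 push 6
augment #10: 6→2→3→5→8 push 14
max flow = 100; residual-reachable set from 6 gives S-side
cut edges (S→T): {(0,8), (1,8), (3,5), (3,8), (6,5), (7,8)} total cap 100

Min-cut arcs: {(0,8), (1,8), (3,5), (3,8), (6,5), (7,8)} (total capacity 100)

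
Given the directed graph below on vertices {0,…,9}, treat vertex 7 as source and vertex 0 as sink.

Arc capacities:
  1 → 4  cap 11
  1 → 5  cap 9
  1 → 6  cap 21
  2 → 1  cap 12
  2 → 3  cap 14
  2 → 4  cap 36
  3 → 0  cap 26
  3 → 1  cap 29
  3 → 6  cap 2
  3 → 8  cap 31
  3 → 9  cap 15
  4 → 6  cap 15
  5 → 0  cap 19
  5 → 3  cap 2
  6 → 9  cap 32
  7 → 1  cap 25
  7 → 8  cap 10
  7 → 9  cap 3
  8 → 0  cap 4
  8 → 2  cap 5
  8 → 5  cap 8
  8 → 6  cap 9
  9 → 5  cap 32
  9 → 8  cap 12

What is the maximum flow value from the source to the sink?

Maximum flow value: 30

augment #1: 7→8→0 bottleneck 4, total now 4
augment #2: 7→1→5→0 bottleneck 9, total now 13
augment #3: 7→8→5→0 bottleneck 6, total now 19
augment #4: 7→9→5→0 bottleneck 3, total now 22
augment #5: 7→1→6→9→5→0 bottleneck 1, total now 23
augment #6: 7→1→6→9→5→3→0 bottleneck 2, total now 25
augment #7: 7→1→6→9→8→2→3→0 bottleneck 5, total now 30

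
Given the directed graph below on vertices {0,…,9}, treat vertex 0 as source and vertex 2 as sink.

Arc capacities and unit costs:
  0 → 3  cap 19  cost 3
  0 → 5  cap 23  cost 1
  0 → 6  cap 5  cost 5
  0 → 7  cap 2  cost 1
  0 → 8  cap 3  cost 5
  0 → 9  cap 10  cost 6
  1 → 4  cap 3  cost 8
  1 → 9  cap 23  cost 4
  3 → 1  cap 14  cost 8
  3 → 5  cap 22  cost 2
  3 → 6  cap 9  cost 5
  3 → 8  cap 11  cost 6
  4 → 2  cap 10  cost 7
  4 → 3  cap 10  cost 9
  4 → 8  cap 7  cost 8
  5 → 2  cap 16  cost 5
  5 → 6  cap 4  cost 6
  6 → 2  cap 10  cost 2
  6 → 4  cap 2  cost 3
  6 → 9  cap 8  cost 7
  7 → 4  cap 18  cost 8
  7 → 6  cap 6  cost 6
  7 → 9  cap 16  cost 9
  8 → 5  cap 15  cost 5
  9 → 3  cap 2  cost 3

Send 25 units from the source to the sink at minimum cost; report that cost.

shortest-cost path #1: 0→5→2 push 16 @ unit cost 6 (adds 96)
shortest-cost path #2: 0→6→2 push 5 @ unit cost 7 (adds 35)
shortest-cost path #3: 0→5→6→2 push 4 @ unit cost 9 (adds 36)
total cost = 167

Minimum cost for 25 units: 167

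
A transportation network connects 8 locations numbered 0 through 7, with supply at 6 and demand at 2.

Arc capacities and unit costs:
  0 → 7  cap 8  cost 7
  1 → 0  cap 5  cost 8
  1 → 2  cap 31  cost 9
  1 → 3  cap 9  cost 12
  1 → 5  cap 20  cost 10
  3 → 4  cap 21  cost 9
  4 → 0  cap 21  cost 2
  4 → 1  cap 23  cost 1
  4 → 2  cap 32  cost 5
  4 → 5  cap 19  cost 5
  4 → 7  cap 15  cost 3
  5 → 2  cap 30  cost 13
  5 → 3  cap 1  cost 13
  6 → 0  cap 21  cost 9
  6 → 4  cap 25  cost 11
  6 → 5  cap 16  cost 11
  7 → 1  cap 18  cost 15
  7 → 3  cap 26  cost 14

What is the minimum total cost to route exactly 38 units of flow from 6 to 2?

Minimum cost for 38 units: 712

shortest-cost path #1: 6→4→2 push 25 @ unit cost 16 (adds 400)
shortest-cost path #2: 6→5→2 push 13 @ unit cost 24 (adds 312)
total cost = 712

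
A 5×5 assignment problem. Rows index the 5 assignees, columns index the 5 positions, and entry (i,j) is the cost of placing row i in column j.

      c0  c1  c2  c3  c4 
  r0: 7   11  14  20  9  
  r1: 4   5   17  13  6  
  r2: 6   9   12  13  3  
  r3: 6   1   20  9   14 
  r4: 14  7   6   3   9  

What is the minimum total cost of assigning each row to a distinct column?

Minimum assignment cost: 25

optimal assignment: row0→col2 (cost 14), row1→col0 (cost 4), row2→col4 (cost 3), row3→col1 (cost 1), row4→col3 (cost 3)
total = 14 + 4 + 3 + 1 + 3 = 25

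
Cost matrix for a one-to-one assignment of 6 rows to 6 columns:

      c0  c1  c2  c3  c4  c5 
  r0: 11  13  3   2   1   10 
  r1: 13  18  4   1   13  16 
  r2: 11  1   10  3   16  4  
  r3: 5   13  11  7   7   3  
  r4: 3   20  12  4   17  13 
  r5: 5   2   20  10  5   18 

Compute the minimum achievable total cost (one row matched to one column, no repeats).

one of 2 optimal assignments: row0→col2 (cost 3), row1→col3 (cost 1), row2→col1 (cost 1), row3→col5 (cost 3), row4→col0 (cost 3), row5→col4 (cost 5)
total = 3 + 1 + 1 + 3 + 3 + 5 = 16

Minimum assignment cost: 16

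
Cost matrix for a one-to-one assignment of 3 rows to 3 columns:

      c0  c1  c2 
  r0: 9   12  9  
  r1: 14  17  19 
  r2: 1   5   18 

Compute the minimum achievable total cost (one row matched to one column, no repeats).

optimal assignment: row0→col2 (cost 9), row1→col1 (cost 17), row2→col0 (cost 1)
total = 9 + 17 + 1 = 27

Minimum assignment cost: 27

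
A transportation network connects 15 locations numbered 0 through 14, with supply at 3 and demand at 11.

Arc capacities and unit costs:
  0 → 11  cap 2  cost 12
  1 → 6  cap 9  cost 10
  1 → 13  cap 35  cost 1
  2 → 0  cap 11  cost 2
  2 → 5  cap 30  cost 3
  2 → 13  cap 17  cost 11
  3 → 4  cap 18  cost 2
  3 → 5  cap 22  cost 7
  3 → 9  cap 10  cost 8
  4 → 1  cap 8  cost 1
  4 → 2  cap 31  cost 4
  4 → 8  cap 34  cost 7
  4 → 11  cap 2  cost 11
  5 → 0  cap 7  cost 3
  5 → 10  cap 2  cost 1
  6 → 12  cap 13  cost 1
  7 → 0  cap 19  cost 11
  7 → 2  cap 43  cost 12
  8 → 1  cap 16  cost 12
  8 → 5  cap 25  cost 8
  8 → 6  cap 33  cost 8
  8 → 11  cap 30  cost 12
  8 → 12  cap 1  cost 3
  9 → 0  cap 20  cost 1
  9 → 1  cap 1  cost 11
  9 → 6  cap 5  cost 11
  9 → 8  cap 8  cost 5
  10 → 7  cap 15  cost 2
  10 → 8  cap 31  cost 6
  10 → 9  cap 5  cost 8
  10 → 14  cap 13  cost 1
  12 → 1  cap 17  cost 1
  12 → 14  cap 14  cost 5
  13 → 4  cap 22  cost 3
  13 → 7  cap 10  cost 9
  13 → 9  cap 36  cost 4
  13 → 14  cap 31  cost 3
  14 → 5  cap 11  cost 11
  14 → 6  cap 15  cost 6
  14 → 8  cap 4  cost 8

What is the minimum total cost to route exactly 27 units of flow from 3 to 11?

shortest-cost path #1: 3→4→11 push 2 @ unit cost 13 (adds 26)
shortest-cost path #2: 3→4→2→0→11 push 2 @ unit cost 20 (adds 40)
shortest-cost path #3: 3→4→8→11 push 14 @ unit cost 21 (adds 294)
shortest-cost path #4: 3→9→0→2→4→8→11 push 2 @ unit cost 22 (adds 44)
shortest-cost path #5: 3→9→8→11 push 7 @ unit cost 25 (adds 175)
total cost = 579

Minimum cost for 27 units: 579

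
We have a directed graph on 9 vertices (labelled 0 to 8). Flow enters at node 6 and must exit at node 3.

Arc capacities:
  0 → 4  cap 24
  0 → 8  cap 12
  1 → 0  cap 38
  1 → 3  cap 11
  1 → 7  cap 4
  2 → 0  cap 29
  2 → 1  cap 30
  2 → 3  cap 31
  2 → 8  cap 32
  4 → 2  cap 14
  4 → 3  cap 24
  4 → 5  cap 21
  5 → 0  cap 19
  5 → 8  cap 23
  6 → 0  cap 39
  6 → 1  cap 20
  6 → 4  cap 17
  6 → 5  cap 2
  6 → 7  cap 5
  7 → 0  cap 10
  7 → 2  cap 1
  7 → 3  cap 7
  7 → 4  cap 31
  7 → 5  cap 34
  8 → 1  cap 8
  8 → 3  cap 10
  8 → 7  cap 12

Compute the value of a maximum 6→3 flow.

augment #1: 6→1→3 bottleneck 11, total now 11
augment #2: 6→4→3 bottleneck 17, total now 28
augment #3: 6→7→3 bottleneck 5, total now 33
augment #4: 6→0→4→3 bottleneck 7, total now 40
augment #5: 6→0→8→3 bottleneck 10, total now 50
augment #6: 6→1→7→3 bottleneck 2, total now 52
augment #7: 6→0→4→2→3 bottleneck 14, total now 66
augment #8: 6→1→7→2→3 bottleneck 1, total now 67

Maximum flow value: 67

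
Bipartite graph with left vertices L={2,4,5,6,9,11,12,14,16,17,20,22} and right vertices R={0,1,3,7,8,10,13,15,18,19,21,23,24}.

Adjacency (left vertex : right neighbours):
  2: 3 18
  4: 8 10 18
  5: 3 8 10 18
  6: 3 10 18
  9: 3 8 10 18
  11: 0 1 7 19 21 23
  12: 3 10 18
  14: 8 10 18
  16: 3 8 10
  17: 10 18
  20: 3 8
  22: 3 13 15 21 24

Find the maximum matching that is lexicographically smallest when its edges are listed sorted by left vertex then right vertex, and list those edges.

Lex-smallest maximum matching: {(2,3), (4,8), (5,10), (6,18), (11,0), (22,13)}

|M| = 6 (so the lex-smallest maximum matching has 6 edges)
process left vertices in ascending order; for each, take the smallest-labelled available neighbour that still permits 6 edges overall, or leave it unmatched if none does
lex-smallest matching: {2-3, 4-8, 5-10, 6-18, 11-0, 22-13}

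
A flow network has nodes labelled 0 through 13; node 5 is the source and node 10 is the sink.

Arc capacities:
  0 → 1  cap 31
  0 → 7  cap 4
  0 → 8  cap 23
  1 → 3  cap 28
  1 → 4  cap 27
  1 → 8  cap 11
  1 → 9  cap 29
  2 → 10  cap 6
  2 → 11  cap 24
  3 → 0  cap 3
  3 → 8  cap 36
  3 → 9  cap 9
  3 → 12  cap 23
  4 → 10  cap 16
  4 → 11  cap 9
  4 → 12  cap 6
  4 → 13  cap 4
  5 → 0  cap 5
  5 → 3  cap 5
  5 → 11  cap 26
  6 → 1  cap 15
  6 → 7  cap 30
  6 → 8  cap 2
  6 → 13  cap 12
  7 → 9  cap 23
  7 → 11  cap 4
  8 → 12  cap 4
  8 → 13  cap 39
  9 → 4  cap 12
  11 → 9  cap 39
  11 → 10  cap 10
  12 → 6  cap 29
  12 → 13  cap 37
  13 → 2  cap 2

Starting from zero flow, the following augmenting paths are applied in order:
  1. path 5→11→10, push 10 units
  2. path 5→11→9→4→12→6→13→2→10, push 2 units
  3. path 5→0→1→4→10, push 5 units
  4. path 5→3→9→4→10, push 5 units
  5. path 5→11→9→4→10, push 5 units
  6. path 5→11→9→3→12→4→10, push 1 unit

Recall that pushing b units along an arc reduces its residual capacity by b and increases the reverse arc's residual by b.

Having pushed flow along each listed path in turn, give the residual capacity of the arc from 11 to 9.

after path 1 (5→11→10, push 10): res(11,9)=39
after path 2 (5→11→9→4→12→6→13→2→10, push 2): res(11,9)=37
after path 3 (5→0→1→4→10, push 5): res(11,9)=37
after path 4 (5→3→9→4→10, push 5): res(11,9)=37
after path 5 (5→11→9→4→10, push 5): res(11,9)=32
after path 6 (5→11→9→3→12→4→10, push 1): res(11,9)=31

Residual capacity of (11,9): 31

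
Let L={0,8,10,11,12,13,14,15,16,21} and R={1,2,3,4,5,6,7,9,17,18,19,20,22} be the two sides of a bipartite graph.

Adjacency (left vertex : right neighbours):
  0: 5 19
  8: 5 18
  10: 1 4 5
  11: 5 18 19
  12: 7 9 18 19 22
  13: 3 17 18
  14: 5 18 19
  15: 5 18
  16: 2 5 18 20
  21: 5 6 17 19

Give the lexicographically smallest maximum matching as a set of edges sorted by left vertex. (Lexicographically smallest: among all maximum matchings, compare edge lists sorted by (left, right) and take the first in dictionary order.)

Lex-smallest maximum matching: {(0,5), (8,18), (10,1), (11,19), (12,7), (13,3), (16,2), (21,6)}

|M| = 8 (so the lex-smallest maximum matching has 8 edges)
process left vertices in ascending order; for each, take the smallest-labelled available neighbour that still permits 8 edges overall, or leave it unmatched if none does
lex-smallest matching: {0-5, 8-18, 10-1, 11-19, 12-7, 13-3, 16-2, 21-6}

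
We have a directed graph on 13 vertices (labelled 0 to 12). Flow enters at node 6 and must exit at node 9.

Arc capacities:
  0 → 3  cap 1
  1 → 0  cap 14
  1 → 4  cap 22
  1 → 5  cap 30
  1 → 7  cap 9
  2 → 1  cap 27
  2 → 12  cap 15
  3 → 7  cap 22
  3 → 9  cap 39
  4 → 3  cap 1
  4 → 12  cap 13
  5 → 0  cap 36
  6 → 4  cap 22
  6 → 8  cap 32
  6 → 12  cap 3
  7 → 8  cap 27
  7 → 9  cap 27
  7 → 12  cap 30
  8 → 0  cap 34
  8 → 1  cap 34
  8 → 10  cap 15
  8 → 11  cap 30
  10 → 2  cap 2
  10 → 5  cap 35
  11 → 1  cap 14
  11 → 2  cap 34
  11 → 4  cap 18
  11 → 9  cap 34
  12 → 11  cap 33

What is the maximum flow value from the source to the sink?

augment #1: 6→4→3→9 bottleneck 1, total now 1
augment #2: 6→8→11→9 bottleneck 30, total now 31
augment #3: 6→12→11→9 bottleneck 3, total now 34
augment #4: 6→4→12→11→9 bottleneck 1, total now 35
augment #5: 6→8→0→3→9 bottleneck 1, total now 36
augment #6: 6→8→1→7→9 bottleneck 1, total now 37
augment #7: 6→4→12→11→1→7→9 bottleneck 8, total now 45

Maximum flow value: 45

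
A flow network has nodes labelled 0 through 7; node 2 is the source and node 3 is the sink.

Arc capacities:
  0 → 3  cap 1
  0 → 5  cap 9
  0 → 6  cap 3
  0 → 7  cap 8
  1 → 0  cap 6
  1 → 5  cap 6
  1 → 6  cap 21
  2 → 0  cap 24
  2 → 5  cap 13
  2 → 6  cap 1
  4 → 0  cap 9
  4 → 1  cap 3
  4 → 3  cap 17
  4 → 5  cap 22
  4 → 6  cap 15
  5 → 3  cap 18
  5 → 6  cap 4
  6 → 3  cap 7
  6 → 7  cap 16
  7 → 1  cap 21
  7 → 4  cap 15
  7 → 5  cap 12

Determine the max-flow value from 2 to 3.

augment #1: 2→0→3 bottleneck 1, total now 1
augment #2: 2→5→3 bottleneck 13, total now 14
augment #3: 2→6→3 bottleneck 1, total now 15
augment #4: 2→0→5→3 bottleneck 5, total now 20
augment #5: 2→0→6→3 bottleneck 3, total now 23
augment #6: 2→0→5→6→3 bottleneck 3, total now 26
augment #7: 2→0→7→4→3 bottleneck 8, total now 34
augment #8: 2→0→5→6→7→4→3 bottleneck 1, total now 35

Maximum flow value: 35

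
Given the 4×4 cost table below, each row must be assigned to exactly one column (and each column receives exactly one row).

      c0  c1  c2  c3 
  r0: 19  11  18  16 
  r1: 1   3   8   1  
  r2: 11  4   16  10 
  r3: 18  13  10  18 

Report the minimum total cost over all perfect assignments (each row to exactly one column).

optimal assignment: row0→col3 (cost 16), row1→col0 (cost 1), row2→col1 (cost 4), row3→col2 (cost 10)
total = 16 + 1 + 4 + 10 = 31

Minimum assignment cost: 31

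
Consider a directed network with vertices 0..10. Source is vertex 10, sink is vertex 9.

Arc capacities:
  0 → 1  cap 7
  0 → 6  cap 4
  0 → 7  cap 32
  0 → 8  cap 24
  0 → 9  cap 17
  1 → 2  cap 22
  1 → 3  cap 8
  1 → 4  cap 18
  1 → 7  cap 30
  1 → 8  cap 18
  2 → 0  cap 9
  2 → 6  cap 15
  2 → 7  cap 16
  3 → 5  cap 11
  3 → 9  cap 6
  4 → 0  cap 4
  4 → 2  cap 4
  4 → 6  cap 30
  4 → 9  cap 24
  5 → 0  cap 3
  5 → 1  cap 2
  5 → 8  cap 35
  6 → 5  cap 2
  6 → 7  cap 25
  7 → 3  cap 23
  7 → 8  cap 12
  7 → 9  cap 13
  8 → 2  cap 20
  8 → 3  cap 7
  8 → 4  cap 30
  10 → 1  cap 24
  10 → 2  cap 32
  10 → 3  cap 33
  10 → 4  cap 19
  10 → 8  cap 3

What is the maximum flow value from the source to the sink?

augment #1: 10→3→9 bottleneck 6, total now 6
augment #2: 10→4→9 bottleneck 19, total now 25
augment #3: 10→1→4→9 bottleneck 5, total now 30
augment #4: 10→1→7→9 bottleneck 13, total now 43
augment #5: 10→2→0→9 bottleneck 9, total now 52
augment #6: 10→1→4→0→9 bottleneck 4, total now 56
augment #7: 10→3→5→0→9 bottleneck 3, total now 59

Maximum flow value: 59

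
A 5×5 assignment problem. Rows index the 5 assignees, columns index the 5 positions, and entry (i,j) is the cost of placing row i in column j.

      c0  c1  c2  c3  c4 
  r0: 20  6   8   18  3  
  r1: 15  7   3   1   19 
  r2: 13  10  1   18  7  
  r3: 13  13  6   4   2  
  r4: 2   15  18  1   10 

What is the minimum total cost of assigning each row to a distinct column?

optimal assignment: row0→col1 (cost 6), row1→col3 (cost 1), row2→col2 (cost 1), row3→col4 (cost 2), row4→col0 (cost 2)
total = 6 + 1 + 1 + 2 + 2 = 12

Minimum assignment cost: 12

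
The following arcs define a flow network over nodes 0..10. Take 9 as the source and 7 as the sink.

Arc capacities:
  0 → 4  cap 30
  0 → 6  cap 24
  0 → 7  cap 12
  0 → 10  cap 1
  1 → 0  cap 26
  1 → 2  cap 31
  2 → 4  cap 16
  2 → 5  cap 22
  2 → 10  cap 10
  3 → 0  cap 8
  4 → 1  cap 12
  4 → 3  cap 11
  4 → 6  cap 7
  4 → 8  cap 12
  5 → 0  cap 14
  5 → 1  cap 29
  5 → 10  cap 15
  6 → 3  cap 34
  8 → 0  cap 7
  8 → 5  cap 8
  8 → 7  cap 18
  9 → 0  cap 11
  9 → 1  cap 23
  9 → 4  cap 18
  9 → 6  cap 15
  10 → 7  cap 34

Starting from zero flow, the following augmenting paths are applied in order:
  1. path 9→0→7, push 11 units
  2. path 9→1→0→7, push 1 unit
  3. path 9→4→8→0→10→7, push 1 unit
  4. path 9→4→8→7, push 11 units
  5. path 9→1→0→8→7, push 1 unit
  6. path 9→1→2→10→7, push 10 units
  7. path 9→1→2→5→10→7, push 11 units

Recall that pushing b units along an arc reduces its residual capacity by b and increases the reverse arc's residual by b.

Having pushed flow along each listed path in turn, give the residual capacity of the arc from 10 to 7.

after path 1 (9→0→7, push 11): res(10,7)=34
after path 2 (9→1→0→7, push 1): res(10,7)=34
after path 3 (9→4→8→0→10→7, push 1): res(10,7)=33
after path 4 (9→4→8→7, push 11): res(10,7)=33
after path 5 (9→1→0→8→7, push 1): res(10,7)=33
after path 6 (9→1→2→10→7, push 10): res(10,7)=23
after path 7 (9→1→2→5→10→7, push 11): res(10,7)=12

Residual capacity of (10,7): 12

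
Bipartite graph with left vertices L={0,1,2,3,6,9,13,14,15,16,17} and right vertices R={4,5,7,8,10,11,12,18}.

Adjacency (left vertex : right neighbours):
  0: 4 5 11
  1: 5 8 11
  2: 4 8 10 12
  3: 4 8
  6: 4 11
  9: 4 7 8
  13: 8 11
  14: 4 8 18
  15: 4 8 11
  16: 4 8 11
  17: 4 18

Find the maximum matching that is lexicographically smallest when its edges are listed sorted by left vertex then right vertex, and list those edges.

Lex-smallest maximum matching: {(0,4), (1,5), (2,10), (3,8), (6,11), (9,7), (14,18)}

|M| = 7 (so the lex-smallest maximum matching has 7 edges)
process left vertices in ascending order; for each, take the smallest-labelled available neighbour that still permits 7 edges overall, or leave it unmatched if none does
lex-smallest matching: {0-4, 1-5, 2-10, 3-8, 6-11, 9-7, 14-18}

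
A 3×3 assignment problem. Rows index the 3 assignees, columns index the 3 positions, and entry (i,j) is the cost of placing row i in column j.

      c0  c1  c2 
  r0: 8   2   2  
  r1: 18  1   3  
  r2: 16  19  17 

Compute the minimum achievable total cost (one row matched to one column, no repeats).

Minimum assignment cost: 19

optimal assignment: row0→col2 (cost 2), row1→col1 (cost 1), row2→col0 (cost 16)
total = 2 + 1 + 16 = 19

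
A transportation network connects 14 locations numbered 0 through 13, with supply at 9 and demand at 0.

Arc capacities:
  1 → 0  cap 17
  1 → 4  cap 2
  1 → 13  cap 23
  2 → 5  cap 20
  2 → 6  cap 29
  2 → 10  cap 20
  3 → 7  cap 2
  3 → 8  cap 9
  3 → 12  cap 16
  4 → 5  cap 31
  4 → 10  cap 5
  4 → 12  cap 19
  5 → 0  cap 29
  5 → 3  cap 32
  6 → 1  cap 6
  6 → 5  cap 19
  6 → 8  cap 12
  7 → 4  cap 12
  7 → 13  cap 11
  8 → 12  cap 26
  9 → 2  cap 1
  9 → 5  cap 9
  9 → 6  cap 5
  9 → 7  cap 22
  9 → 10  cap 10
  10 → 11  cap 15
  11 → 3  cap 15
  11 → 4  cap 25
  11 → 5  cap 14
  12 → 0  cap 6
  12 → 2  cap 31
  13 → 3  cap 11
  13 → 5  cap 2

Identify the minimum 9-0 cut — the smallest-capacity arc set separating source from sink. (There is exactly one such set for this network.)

Min-cut arcs: {(5,0), (6,1), (12,0)} (total capacity 41)

augment #1: 9→5→0 push 9
augment #2: 9→2→5→0 push 1
augment #3: 9→6→1→0 push 5
augment #4: 9→7→4→5→0 push 12
augment #5: 9→7→13→5→0 push 2
augment #6: 9→10→11→5→0 push 5
augment #7: 9→7→13→3→12→0 push 6
augment #8: 9→10→11→5→2→6→1→0 push 1
max flow = 41; residual-reachable set from 9 gives S-side
cut edges (S→T): {(5,0), (6,1), (12,0)} total cap 41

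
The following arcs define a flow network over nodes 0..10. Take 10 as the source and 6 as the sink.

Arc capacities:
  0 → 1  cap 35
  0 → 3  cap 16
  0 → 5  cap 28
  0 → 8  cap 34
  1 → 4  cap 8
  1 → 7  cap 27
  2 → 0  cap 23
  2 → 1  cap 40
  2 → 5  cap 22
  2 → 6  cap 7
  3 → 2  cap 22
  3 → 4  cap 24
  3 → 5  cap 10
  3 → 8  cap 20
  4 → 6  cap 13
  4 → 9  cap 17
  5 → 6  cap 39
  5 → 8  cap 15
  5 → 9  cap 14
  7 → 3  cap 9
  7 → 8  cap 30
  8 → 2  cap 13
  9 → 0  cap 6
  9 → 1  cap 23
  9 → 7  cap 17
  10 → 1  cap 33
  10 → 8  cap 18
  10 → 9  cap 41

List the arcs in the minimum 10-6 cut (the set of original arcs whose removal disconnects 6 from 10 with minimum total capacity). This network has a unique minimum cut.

Min-cut arcs: {(1,4), (7,3), (8,2), (9,0)} (total capacity 36)

augment #1: 10→1→4→6 push 8
augment #2: 10→8→2→6 push 7
augment #3: 10→8→2→5→6 push 6
augment #4: 10→9→0→5→6 push 6
augment #5: 10→1→7→3→4→6 push 5
augment #6: 10→1→7→3→5→6 push 4
max flow = 36; residual-reachable set from 10 gives S-side
cut edges (S→T): {(1,4), (7,3), (8,2), (9,0)} total cap 36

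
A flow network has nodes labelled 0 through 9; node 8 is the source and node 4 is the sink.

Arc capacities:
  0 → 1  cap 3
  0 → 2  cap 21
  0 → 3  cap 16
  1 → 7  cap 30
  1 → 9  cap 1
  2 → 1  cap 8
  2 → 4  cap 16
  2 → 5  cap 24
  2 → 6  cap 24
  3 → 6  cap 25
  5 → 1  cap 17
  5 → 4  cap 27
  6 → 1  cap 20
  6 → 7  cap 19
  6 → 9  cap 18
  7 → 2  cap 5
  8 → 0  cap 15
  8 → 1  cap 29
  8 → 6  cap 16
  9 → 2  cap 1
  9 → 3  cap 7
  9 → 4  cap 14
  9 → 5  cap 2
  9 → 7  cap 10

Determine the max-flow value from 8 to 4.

augment #1: 8→0→2→4 bottleneck 15, total now 15
augment #2: 8→1→9→4 bottleneck 1, total now 16
augment #3: 8→6→9→4 bottleneck 13, total now 29
augment #4: 8→1→7→2→4 bottleneck 1, total now 30
augment #5: 8→6→9→5→4 bottleneck 2, total now 32
augment #6: 8→1→7→2→5→4 bottleneck 4, total now 36
augment #7: 8→6→9→2→5→4 bottleneck 1, total now 37

Maximum flow value: 37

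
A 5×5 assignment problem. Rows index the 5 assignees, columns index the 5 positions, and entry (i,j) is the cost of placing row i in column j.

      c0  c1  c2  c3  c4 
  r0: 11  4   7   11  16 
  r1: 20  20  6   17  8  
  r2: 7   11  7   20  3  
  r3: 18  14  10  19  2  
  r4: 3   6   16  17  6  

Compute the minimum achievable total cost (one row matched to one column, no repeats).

Minimum assignment cost: 32

optimal assignment: row0→col3 (cost 11), row1→col2 (cost 6), row2→col0 (cost 7), row3→col4 (cost 2), row4→col1 (cost 6)
total = 11 + 6 + 7 + 2 + 6 = 32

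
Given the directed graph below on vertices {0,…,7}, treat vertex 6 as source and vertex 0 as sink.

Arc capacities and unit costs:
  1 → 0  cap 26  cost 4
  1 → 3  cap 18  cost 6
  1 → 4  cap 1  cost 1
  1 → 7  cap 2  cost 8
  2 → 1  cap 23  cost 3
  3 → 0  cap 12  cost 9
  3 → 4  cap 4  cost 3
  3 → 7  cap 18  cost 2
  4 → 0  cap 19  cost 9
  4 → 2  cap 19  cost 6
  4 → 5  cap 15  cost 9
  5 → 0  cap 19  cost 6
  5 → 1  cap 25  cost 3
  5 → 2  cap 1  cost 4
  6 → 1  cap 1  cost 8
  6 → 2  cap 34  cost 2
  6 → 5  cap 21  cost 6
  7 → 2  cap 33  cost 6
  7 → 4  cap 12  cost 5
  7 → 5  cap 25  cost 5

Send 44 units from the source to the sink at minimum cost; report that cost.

shortest-cost path #1: 6→2→1→0 push 23 @ unit cost 9 (adds 207)
shortest-cost path #2: 6→1→0 push 1 @ unit cost 12 (adds 12)
shortest-cost path #3: 6→5→0 push 19 @ unit cost 12 (adds 228)
shortest-cost path #4: 6→5→1→0 push 1 @ unit cost 13 (adds 13)
total cost = 460

Minimum cost for 44 units: 460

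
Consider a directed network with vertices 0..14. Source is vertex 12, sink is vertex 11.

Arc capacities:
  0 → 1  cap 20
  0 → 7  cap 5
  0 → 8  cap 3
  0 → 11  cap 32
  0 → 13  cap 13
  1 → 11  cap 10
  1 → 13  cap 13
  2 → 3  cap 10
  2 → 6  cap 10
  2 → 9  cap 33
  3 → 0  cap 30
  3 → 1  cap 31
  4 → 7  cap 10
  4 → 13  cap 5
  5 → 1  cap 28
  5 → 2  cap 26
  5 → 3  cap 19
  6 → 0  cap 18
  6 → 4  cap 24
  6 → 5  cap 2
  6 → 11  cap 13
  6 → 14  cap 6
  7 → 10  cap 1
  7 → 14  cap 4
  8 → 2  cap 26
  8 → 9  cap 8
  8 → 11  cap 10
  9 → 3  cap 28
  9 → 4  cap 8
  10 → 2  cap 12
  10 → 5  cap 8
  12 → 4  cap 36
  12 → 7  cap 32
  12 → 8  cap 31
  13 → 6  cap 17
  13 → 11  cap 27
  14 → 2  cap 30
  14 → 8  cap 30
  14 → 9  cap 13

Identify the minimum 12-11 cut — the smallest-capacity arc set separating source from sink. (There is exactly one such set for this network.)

augment #1: 12→8→11 push 10
augment #2: 12→4→13→11 push 5
augment #3: 12→8→2→6→11 push 10
augment #4: 12→7→10→5→1→11 push 1
augment #5: 12→8→2→3→0→11 push 10
augment #6: 12→8→9→3→0→11 push 1
augment #7: 12→7→14→9→3→0→11 push 4
max flow = 41; residual-reachable set from 12 gives S-side
cut edges (S→T): {(4,13), (7,10), (7,14), (12,8)} total cap 41

Min-cut arcs: {(4,13), (7,10), (7,14), (12,8)} (total capacity 41)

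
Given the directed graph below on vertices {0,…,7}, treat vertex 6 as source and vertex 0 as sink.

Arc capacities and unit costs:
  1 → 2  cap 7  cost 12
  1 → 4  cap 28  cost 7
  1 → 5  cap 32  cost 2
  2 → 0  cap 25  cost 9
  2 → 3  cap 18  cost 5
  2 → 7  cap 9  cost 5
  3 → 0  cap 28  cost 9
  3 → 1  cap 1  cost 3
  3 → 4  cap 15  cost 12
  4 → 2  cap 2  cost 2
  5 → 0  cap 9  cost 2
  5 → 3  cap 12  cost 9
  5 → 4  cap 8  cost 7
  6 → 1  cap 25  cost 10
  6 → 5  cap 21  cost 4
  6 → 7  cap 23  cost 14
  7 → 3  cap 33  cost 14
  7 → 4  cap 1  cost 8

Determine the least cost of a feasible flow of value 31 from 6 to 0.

shortest-cost path #1: 6→5→0 push 9 @ unit cost 6 (adds 54)
shortest-cost path #2: 6→5→3→0 push 12 @ unit cost 22 (adds 264)
shortest-cost path #3: 6→1→4→2→0 push 2 @ unit cost 28 (adds 56)
shortest-cost path #4: 6→1→2→0 push 7 @ unit cost 31 (adds 217)
shortest-cost path #5: 6→7→3→0 push 1 @ unit cost 37 (adds 37)
total cost = 628

Minimum cost for 31 units: 628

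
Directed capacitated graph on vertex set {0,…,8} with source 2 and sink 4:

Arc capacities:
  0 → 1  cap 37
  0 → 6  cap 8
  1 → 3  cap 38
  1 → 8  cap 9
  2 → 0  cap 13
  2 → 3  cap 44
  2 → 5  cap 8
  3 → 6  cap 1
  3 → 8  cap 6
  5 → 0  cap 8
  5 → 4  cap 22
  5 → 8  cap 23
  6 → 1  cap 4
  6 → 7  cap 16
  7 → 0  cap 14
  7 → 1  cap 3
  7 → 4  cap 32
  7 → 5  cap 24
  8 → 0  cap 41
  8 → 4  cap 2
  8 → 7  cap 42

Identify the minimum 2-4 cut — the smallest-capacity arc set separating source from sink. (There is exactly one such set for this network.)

augment #1: 2→5→4 push 8
augment #2: 2→3→8→4 push 2
augment #3: 2→0→6→7→4 push 8
augment #4: 2→3→6→7→4 push 1
augment #5: 2→3→8→7→4 push 4
augment #6: 2→0→1→8→7→4 push 5
max flow = 28; residual-reachable set from 2 gives S-side
cut edges (S→T): {(2,0), (2,5), (3,6), (3,8)} total cap 28

Min-cut arcs: {(2,0), (2,5), (3,6), (3,8)} (total capacity 28)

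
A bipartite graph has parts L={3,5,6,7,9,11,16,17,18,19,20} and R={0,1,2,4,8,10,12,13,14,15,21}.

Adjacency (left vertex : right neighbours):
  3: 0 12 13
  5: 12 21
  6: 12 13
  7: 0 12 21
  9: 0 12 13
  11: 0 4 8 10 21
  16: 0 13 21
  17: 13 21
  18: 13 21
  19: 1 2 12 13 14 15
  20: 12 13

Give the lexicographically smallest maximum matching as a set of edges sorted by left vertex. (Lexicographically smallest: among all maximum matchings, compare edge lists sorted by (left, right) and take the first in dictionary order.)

|M| = 6 (so the lex-smallest maximum matching has 6 edges)
process left vertices in ascending order; for each, take the smallest-labelled available neighbour that still permits 6 edges overall, or leave it unmatched if none does
lex-smallest matching: {3-0, 5-12, 6-13, 7-21, 11-4, 19-1}

Lex-smallest maximum matching: {(3,0), (5,12), (6,13), (7,21), (11,4), (19,1)}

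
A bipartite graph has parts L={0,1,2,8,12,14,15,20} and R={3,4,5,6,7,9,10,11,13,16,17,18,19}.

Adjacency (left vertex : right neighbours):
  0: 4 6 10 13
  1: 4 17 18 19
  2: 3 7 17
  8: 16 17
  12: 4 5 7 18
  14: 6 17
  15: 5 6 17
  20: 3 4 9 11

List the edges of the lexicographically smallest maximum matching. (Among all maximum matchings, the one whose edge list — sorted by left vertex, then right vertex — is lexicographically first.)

Lex-smallest maximum matching: {(0,4), (1,17), (2,3), (8,16), (12,7), (14,6), (15,5), (20,9)}

|M| = 8 (so the lex-smallest maximum matching has 8 edges)
process left vertices in ascending order; for each, take the smallest-labelled available neighbour that still permits 8 edges overall, or leave it unmatched if none does
lex-smallest matching: {0-4, 1-17, 2-3, 8-16, 12-7, 14-6, 15-5, 20-9}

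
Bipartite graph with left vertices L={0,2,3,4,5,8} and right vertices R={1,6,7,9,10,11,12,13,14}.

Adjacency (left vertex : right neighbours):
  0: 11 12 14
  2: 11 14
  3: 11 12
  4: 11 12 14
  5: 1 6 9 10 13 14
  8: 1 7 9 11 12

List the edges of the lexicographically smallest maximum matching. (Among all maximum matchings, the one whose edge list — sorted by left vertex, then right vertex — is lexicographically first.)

Lex-smallest maximum matching: {(0,11), (2,14), (3,12), (5,1), (8,7)}

|M| = 5 (so the lex-smallest maximum matching has 5 edges)
process left vertices in ascending order; for each, take the smallest-labelled available neighbour that still permits 5 edges overall, or leave it unmatched if none does
lex-smallest matching: {0-11, 2-14, 3-12, 5-1, 8-7}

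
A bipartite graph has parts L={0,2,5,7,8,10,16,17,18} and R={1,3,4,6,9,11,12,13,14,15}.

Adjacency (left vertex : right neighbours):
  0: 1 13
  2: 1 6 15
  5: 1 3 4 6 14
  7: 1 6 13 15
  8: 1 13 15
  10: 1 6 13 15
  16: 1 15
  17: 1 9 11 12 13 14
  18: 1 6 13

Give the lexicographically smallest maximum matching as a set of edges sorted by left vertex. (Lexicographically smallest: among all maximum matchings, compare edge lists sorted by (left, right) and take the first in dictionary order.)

Lex-smallest maximum matching: {(0,1), (2,6), (5,3), (7,13), (8,15), (17,9)}

|M| = 6 (so the lex-smallest maximum matching has 6 edges)
process left vertices in ascending order; for each, take the smallest-labelled available neighbour that still permits 6 edges overall, or leave it unmatched if none does
lex-smallest matching: {0-1, 2-6, 5-3, 7-13, 8-15, 17-9}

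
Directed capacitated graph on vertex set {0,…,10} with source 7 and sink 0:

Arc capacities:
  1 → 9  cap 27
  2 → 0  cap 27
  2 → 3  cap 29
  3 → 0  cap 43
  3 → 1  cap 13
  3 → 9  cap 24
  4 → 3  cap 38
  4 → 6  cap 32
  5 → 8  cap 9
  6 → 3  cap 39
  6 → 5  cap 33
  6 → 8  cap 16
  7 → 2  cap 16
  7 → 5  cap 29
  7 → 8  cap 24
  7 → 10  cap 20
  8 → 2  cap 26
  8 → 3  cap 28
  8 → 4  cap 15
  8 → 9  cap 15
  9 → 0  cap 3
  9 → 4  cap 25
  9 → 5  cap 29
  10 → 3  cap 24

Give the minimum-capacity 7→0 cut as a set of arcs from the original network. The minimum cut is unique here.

augment #1: 7→2→0 push 16
augment #2: 7→8→2→0 push 11
augment #3: 7→8→3→0 push 13
augment #4: 7→10→3→0 push 20
augment #5: 7→5→8→3→0 push 9
max flow = 69; residual-reachable set from 7 gives S-side
cut edges (S→T): {(5,8), (7,2), (7,8), (7,10)} total cap 69

Min-cut arcs: {(5,8), (7,2), (7,8), (7,10)} (total capacity 69)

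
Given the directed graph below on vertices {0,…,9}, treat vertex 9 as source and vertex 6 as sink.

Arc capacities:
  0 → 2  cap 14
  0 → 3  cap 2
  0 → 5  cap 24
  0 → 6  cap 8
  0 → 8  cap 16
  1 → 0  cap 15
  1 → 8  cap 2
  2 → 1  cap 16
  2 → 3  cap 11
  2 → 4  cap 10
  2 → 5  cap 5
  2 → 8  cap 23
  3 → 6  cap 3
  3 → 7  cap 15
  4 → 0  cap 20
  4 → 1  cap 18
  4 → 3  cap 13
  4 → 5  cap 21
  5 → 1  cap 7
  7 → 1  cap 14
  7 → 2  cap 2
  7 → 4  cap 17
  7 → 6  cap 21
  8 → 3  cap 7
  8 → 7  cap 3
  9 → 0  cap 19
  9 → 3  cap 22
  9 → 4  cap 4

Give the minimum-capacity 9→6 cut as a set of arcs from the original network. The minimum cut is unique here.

augment #1: 9→0→6 push 8
augment #2: 9→3→6 push 3
augment #3: 9→3→7→6 push 15
augment #4: 9→0→8→7→6 push 3
max flow = 29; residual-reachable set from 9 gives S-side
cut edges (S→T): {(0,6), (3,6), (3,7), (8,7)} total cap 29

Min-cut arcs: {(0,6), (3,6), (3,7), (8,7)} (total capacity 29)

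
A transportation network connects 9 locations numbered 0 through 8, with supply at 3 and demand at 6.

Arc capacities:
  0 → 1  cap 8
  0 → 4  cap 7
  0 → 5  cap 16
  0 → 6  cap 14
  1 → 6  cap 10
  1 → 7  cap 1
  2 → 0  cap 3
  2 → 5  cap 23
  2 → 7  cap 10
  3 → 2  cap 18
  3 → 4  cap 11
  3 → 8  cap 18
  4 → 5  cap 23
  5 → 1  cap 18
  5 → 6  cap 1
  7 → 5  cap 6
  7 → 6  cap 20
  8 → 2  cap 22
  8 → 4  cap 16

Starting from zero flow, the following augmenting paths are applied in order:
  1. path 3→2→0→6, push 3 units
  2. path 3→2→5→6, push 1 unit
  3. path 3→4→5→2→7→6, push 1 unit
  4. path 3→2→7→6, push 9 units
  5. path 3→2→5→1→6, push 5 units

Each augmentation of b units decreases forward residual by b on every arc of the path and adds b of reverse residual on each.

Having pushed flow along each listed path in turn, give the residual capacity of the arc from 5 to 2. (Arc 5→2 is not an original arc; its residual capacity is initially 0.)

after path 1 (3→2→0→6, push 3): res(5,2)=0
after path 2 (3→2→5→6, push 1): res(5,2)=1
after path 3 (3→4→5→2→7→6, push 1): res(5,2)=0
after path 4 (3→2→7→6, push 9): res(5,2)=0
after path 5 (3→2→5→1→6, push 5): res(5,2)=5

Residual capacity of (5,2): 5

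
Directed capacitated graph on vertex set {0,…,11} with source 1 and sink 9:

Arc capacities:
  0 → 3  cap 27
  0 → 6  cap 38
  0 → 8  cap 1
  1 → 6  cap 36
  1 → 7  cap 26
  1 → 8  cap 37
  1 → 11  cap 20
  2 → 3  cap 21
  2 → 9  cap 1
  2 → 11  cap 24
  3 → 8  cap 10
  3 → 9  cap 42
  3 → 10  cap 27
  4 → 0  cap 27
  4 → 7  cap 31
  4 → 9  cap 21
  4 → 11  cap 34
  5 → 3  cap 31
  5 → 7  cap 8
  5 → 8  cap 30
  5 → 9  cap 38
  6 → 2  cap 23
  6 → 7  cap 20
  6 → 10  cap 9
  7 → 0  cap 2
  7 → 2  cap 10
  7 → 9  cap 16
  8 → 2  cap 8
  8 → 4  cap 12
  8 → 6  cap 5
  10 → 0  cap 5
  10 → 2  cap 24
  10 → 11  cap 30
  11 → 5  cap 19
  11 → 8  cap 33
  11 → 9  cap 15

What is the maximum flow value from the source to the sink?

augment #1: 1→7→9 bottleneck 16, total now 16
augment #2: 1→11→9 bottleneck 15, total now 31
augment #3: 1→6→2→9 bottleneck 1, total now 32
augment #4: 1→8→4→9 bottleneck 12, total now 44
augment #5: 1→11→5→9 bottleneck 5, total now 49
augment #6: 1→6→2→3→9 bottleneck 21, total now 70
augment #7: 1→7→0→3→9 bottleneck 2, total now 72
augment #8: 1→6→2→11→5→9 bottleneck 1, total now 73
augment #9: 1→6→10→0→3→9 bottleneck 5, total now 78
augment #10: 1→6→10→11→5→9 bottleneck 4, total now 82
augment #11: 1→7→2→11→5→9 bottleneck 8, total now 90
augment #12: 1→8→2→11→5→9 bottleneck 1, total now 91

Maximum flow value: 91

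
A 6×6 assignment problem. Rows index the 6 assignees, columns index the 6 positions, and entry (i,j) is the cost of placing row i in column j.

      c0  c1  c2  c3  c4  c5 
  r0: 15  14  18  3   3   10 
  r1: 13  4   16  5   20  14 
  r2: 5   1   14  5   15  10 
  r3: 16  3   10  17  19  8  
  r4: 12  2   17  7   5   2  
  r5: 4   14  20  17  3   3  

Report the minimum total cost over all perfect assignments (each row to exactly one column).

optimal assignment: row0→col4 (cost 3), row1→col3 (cost 5), row2→col1 (cost 1), row3→col2 (cost 10), row4→col5 (cost 2), row5→col0 (cost 4)
total = 3 + 5 + 1 + 10 + 2 + 4 = 25

Minimum assignment cost: 25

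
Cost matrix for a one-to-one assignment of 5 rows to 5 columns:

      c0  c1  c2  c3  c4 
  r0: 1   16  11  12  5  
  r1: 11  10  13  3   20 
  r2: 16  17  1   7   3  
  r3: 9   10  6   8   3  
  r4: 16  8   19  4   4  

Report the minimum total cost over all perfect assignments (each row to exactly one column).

Minimum assignment cost: 16

optimal assignment: row0→col0 (cost 1), row1→col3 (cost 3), row2→col2 (cost 1), row3→col4 (cost 3), row4→col1 (cost 8)
total = 1 + 3 + 1 + 3 + 8 = 16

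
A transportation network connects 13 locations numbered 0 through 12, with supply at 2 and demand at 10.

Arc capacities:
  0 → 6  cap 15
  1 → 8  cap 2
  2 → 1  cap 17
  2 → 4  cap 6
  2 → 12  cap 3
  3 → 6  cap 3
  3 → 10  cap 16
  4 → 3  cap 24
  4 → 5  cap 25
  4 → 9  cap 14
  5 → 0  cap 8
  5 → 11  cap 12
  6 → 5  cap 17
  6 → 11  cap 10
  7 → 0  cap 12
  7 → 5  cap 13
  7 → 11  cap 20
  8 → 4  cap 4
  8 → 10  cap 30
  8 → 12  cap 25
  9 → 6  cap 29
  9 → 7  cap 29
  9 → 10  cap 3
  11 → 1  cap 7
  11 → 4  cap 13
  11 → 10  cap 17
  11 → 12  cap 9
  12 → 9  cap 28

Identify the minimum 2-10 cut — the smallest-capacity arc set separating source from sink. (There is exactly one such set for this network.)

augment #1: 2→1→8→10 push 2
augment #2: 2→4→3→10 push 6
augment #3: 2→12→9→10 push 3
max flow = 11; residual-reachable set from 2 gives S-side
cut edges (S→T): {(1,8), (2,4), (2,12)} total cap 11

Min-cut arcs: {(1,8), (2,4), (2,12)} (total capacity 11)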